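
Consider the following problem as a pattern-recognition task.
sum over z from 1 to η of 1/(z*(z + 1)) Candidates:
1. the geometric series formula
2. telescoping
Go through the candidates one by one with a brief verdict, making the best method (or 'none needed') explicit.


Method: telescoping — 1/(z*(z + 1)) hides a difference of shifted reciprocals — decompose it and the middle of the sum vanishes.
- the geometric series formula — consecutive terms are not related by a fixed multiplier.
- telescoping — applicable, and directly so.


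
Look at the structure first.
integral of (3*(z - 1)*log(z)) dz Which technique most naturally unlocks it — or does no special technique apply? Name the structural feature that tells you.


Technique: integration by parts — the logarithm log(z) wants to be differentiated, not integrated; parts makes that legal.


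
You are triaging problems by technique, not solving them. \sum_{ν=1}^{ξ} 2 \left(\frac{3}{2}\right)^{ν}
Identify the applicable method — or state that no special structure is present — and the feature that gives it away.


Method: the geometric series formula — the ratio of consecutive terms is the constant \frac{3}{2}, independent of the index — a geometric sum.


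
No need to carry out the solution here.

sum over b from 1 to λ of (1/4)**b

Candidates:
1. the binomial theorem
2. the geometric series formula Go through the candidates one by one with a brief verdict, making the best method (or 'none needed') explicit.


Technique: the geometric series formula — check a ratio of consecutive terms: it is 1/4, independent of the index, so the geometric formula closes the sum.
- the binomial theorem — there is no sum-raised-to-a-power identity hiding in these terms.
- the geometric series formula: applicable, and directly so.


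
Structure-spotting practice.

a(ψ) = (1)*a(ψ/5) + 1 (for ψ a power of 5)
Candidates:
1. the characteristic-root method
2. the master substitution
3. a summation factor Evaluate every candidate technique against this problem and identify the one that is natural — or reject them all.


Best approach: the master substitution — the argument ψ/5 divides the index by 5; the standard ψ = 5^m substitution converts it to a constant-shift recurrence.
- the characteristic-root method: a divided-index call is not the fixed-shift linear shape that characteristic roots solve.
- the master substitution — yes — fits the structure here.
- a summation factor: a divided-index call is outside the fixed-shift first-order family a summation factor normalizes.


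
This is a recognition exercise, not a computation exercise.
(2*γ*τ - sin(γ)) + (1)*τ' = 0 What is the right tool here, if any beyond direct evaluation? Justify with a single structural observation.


Method: a linear integrating factor — the equation is linear in τ with coefficient 2*γ; multiplying by the integrating factor exp(∫2*γ) makes the left side a perfect derivative.


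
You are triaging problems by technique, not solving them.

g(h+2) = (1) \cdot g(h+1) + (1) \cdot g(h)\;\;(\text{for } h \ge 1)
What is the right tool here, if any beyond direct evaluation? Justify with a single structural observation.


Best approach: the characteristic-root method — the recurrence treats every index alike (constant coefficients, no forcing) — precisely the regime where r^h trials close it.


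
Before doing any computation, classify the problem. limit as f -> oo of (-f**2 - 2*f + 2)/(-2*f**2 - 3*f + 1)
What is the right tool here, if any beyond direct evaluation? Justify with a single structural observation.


Method: dominant-term comparison — growth-rate triage: the leading powers of f decide the limit, everything else is noise. Viewed as a single quotient this is an ∞/∞ form — an at-infinity application of l'Hôpital's rule would also resolve it; comparing leading growth reads the answer without differentiating.


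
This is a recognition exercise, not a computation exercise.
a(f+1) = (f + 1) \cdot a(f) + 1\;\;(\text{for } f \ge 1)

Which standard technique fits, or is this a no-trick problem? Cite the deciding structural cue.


Method: a summation factor — an index-dependent multiplier f + 1 rules out characteristic roots; a summation factor converts it to a pure difference.


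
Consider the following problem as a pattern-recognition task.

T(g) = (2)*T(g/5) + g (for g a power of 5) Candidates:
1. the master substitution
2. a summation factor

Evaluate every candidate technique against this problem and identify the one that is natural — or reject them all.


Technique: the master substitution — the argument contracts 5-fold per step: reindex g exponentially and solve the linear recurrence in the new index.
- the master substitution: yes — fits the structure here.
- a summation factor: the recursion divides its index rather than shifting it — there is no previous-term chain for a summation factor to telescope.


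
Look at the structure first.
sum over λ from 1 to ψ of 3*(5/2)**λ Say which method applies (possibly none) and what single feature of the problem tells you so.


Verdict: the geometric series formula — term-over-term division gives 5/2 every time — index-free ratio, geometric sum formula applies.


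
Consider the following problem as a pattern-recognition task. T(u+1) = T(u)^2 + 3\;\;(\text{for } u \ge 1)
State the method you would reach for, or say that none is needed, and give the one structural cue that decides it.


Diagnosis: no special technique — the unknown sequence enters the update nonlinearly, so no linear method fits the recurrence as written — direct iteration remains.


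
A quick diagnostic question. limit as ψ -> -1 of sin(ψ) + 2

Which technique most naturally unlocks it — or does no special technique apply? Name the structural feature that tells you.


Diagnosis: no special technique — nothing blocks direct substitution at -1: plug in and finish.


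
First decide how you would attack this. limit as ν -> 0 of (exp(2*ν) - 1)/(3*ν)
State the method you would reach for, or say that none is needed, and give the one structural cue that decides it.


Verdict: l'Hôpital's rule (0/0) — the 0/0 form at 0 is the signature situation for l'Hôpital's rule. A local series expansion at the point resolves it as well; the rule is the packaged version of that step.


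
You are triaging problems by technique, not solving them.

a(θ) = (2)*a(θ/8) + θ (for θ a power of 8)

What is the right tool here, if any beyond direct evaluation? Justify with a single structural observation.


Technique: the master substitution — the argument shrinks by the factor 8, so measure the index on a logarithmic scale and the recursion becomes a shift.


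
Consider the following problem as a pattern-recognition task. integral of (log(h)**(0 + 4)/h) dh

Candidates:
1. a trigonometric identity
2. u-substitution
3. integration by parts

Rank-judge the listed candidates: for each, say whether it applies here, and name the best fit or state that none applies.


Method: u-substitution — everything non-trivial happens through the inner expression log(h), and its derivative accounts for the remaining factor up to a constant, so set u = log(h).
- a trigonometric identity: no sine or cosine appears, so there is nothing for a trigonometric identity to act on.
- u-substitution: applicable, and directly so.
- integration by parts: the nonconstant-polynomial-times-standard-kernel pattern (an exp, sine, cosine, or logarithm partner) is absent.


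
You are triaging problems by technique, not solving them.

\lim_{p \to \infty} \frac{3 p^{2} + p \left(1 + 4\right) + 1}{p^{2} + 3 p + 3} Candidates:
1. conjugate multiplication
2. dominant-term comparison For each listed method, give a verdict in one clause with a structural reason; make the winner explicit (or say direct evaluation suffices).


Technique: dominant-term comparison — growth-rate triage: the leading powers of p decide the limit, everything else is noise.
- conjugate multiplication: the conjugate move applies to radical differences, which this is not.
- dominant-term comparison — applies; the problem has the shape this method handles.


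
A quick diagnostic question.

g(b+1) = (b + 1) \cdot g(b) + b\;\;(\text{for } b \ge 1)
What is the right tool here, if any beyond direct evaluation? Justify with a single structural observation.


Method: a summation factor — rescale the sequence by the product of the weights b + 1 so far — the recurrence collapses to a plain running sum.


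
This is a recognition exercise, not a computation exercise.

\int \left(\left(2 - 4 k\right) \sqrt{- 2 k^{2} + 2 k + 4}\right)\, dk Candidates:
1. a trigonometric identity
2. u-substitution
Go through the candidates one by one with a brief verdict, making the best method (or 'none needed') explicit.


Verdict: u-substitution — everything non-trivial happens through the inner expression - 2 k^{2} + 2 k + 4, and its derivative accounts for the remaining factor up to a constant, so set u = - 2 k^{2} + 2 k + 4.
- a trigonometric identity: there is no trigonometric structure at all — the integrand carries no sine or cosine to rewrite.
- u-substitution — yes — fits the structure here.


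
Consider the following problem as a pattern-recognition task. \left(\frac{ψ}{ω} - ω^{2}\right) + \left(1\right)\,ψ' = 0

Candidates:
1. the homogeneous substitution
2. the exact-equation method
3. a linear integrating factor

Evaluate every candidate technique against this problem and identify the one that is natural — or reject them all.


Method: a linear integrating factor — linear in the unknown with genuine forcing: multiply through by the exponential of the integrated coefficient and the left side closes into one derivative.
- the homogeneous substitution — the ratio of the variables does not determine the slope.
- the exact-equation method — the cross partial derivatives disagree, so no single potential exists.
- a linear integrating factor — yes, a natural case for it.


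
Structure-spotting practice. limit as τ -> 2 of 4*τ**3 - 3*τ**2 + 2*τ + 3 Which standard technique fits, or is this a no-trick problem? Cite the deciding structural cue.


Technique: no special technique — the expression is continuous at the evaluation point — substitute directly; no indeterminate form appears.


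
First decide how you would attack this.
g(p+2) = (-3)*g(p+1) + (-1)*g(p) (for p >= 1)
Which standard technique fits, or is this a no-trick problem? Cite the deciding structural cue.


Verdict: the characteristic-root method — no index-dependence in the weights and nothing inhomogeneous: classic characteristic-equation setup.


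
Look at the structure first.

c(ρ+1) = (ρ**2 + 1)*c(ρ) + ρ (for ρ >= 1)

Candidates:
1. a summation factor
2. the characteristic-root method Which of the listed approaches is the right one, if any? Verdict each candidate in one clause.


Diagnosis: a summation factor — it is first-order linear but the coefficient ρ**2 + 1 depends on the index, so multiply through by a summation factor to telescope it.
- a summation factor — yes, a natural case for it.
- the characteristic-root method — the coefficients vary with the index, breaking the constant-coefficient structure the method needs.


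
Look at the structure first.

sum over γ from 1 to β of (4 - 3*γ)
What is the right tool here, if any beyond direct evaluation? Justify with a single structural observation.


Diagnosis: no special technique — every summand is a constant multiple of a power of γ — apply the standard power-sum identities one degree at a time.


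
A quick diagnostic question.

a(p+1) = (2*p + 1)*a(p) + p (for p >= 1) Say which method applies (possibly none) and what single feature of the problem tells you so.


Diagnosis: a summation factor — rescale the sequence by the product of the weights 2*p + 1 so far — the recurrence collapses to a plain running sum.


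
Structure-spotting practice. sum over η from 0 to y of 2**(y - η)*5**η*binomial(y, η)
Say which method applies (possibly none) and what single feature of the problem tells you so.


Verdict: the binomial theorem — binomial(y, η) weighting matched powers of 5 and 2 is the expanded form of (5 + 2)^y — fold it back up.


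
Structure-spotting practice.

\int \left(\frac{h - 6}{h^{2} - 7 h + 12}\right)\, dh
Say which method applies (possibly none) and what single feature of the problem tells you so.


Best approach: partial fractions — rational integrand, reducible denominator h^{2} - 7 h + 12: decompose first, integrate second.


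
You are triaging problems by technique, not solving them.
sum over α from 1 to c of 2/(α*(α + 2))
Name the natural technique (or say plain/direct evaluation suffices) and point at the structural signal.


Best approach: telescoping — after splitting 2/(α*(α + 2)) into partial fractions, the pieces are shifted copies of one function and cancel telescopically.


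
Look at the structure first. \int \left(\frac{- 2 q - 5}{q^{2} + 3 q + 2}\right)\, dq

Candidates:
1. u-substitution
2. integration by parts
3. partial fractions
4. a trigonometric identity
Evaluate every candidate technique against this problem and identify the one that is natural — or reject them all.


Method: partial fractions — break q^{2} + 3 q + 2 into its roots and the integral splits into logarithm-sized bites.
- u-substitution: no subexpression of the integrand pairs with its own derivative as a factor — individual terms may offer their own substitutions, but any change of variable covering the whole integral would have to be constructed from outside the expression.
- integration by parts: there is no nonconstant-polynomial-times-kernel split with an exp, sine, cosine (degree-1 argument), or logarithm partner.
- partial fractions: yes — fits the structure here.
- a trigonometric identity — with no trigonometric functions present, identity rewriting has no target.


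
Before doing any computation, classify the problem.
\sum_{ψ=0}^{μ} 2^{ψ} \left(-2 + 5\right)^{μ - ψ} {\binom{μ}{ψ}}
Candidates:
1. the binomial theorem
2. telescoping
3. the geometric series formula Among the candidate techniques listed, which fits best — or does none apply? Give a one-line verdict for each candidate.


Technique: the binomial theorem — binomial coefficients against complementary powers of 2 and (-2 + 5): recognize the binomial expansion and resum.
- the binomial theorem: yes, a natural case for it.
- telescoping — computed from the summand as displayed, the partial sums build up without the pairwise collapse telescoping exploits.
- the geometric series formula: the term-to-term ratio drifts with the index — the one thing the geometric formula cannot absorb.


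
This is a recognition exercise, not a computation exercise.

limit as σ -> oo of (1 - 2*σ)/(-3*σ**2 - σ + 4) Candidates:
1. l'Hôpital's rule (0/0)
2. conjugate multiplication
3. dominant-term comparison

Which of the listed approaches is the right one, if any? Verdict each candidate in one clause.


Method: dominant-term comparison — growth-rate triage: the leading powers of σ decide the limit, everything else is noise.
- l'Hôpital's rule (0/0) — as a single quotient the expression runs to ∞/∞ at the limit point — an at-infinity form of the rule would apply, though the leading-growth comparison is the direct reading.
- conjugate multiplication — there is no infinity-minus-infinity radical difference to rationalize.
- dominant-term comparison: yes — fits the structure here.


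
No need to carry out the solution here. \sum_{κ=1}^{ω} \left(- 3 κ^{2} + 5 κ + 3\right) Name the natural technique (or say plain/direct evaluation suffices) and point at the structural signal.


Best approach: no special technique — nothing telescopes and nothing is geometric; polynomial terms in κ sum term by term.


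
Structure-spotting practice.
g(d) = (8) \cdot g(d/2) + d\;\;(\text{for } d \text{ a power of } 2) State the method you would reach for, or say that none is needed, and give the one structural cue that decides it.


Diagnosis: the master substitution — the argument contracts 2-fold per step: reindex d exponentially and solve the linear recurrence in the new index.


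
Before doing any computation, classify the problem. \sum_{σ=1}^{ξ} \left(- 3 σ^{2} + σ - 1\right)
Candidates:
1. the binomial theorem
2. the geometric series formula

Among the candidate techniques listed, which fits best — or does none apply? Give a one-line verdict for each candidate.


Verdict: no special technique — no ratio, no shift structure, no binomial pattern: sum the constant-multiple powers of σ with known formulas.
- the binomial theorem: there is no pair of bases whose matched powers would reassemble into a single binomial power.
- the geometric series formula — the term-to-term ratio drifts with the index — the one thing the geometric formula cannot absorb.


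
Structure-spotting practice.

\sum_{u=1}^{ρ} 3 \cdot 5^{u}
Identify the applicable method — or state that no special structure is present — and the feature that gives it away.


Best approach: the geometric series formula — the ratio of consecutive terms is the constant 5, independent of the index — a geometric sum.


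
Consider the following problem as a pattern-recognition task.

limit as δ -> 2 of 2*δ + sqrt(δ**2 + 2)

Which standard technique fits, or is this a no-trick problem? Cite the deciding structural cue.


Method: no special technique — the expression is continuous at the evaluation point — substitute directly; no indeterminate form appears.


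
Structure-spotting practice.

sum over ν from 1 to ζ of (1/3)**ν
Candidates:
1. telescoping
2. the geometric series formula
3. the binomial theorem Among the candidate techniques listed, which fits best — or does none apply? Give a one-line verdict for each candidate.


Diagnosis: the geometric series formula — term-over-term division gives 1/3 every time — index-free ratio, geometric sum formula applies.
- telescoping: the summand is not presented as a shifted difference — a telescoping rewrite may exist, but the displayed structure does not offer one.
- the geometric series formula: applies; the problem has the shape this method handles.
- the binomial theorem — there is no pair of bases whose matched powers would reassemble into a single binomial power.


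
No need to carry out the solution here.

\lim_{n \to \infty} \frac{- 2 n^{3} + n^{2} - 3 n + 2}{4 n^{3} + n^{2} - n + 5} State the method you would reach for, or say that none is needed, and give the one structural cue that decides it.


Best approach: dominant-term comparison — at large n only the top-degree terms survive; compare the leading terms and the limit falls out. Differentiating the expression as a single quotient would eventually settle it as well; matching dominant growth settles it immediately.


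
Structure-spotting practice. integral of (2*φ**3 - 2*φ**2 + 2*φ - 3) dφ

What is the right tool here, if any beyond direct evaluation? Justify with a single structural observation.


Diagnosis: no special technique — every term is a constant multiple of a power of φ; term-wise power-rule integration needs no preliminary transformation.


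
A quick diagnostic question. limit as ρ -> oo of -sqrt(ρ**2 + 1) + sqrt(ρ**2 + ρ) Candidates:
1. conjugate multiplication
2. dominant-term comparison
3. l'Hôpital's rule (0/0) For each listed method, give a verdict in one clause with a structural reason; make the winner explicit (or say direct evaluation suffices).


Verdict: conjugate multiplication — sqrt(ρ**2 + ρ) and sqrt(ρ**2 + 1) both blow up, but their difference is tame once the conjugate rationalizes it.
- conjugate multiplication: applies; the problem has the shape this method handles.
- dominant-term comparison: this limit is not decided by comparing polynomial growth at infinity.
- l'Hôpital's rule (0/0): no quotient structure at all: the clash is ∞ minus ∞, which rationalizing converts into a tractable ratio.


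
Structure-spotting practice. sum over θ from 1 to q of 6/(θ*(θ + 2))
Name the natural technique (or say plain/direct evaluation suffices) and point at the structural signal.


Diagnosis: telescoping — rewrite 6/(θ*(θ + 2)) as simple fractions and successive terms eat each other — only the edges survive.


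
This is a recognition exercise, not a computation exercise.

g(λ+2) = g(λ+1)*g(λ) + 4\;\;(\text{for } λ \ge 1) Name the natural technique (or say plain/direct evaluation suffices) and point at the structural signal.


Verdict: no special technique — the recurrence is nonlinear in the sequence terms; no linear-recurrence method fits it as written — one iterates or studies it directly.


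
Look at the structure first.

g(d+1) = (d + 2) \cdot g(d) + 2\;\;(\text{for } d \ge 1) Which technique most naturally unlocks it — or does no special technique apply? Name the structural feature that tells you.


Diagnosis: a summation factor — because the multiplier d + 2 is index-dependent, divide through by its running product and sum the resulting differences.


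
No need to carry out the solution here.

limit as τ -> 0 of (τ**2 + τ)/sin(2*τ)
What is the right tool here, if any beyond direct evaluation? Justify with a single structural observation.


Method: l'Hôpital's rule (0/0) — substituting 0 gives 0 over 0; differentiate top and bottom once and re-evaluate. Expanding numerator and denominator to first order gives the same value — the rule automates exactly that.


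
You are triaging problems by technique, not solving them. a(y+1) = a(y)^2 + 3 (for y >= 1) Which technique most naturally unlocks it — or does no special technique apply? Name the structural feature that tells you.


Best approach: no special technique — the map from one term to the next is curved, not linear, so linear closed-form machinery does not attach.


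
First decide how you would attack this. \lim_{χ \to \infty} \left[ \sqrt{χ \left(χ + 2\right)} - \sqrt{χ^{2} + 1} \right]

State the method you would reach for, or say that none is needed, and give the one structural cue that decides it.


Verdict: conjugate multiplication — neither \sqrt{χ \left(χ + 2\right)} nor \sqrt{χ^{2} + 1} converges alone, so rewrite their difference as a conjugate-rationalized quotient first.


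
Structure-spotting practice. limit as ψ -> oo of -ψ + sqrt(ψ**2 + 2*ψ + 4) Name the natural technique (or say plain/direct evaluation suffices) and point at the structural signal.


Best approach: conjugate multiplication — turning the difference into a conjugate-rationalized ratio makes the limit readable.


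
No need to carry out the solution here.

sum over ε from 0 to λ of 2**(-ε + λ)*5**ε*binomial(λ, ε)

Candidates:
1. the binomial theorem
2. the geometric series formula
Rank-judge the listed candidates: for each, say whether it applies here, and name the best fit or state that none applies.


Method: the binomial theorem — terms weighting binomial(λ, ε) against matched powers of 5 and 2 reassemble into (5 + 2)^λ by the binomial theorem.
- the binomial theorem: yes, a natural case for it.
- the geometric series formula: the ratio of consecutive terms depends on the index.


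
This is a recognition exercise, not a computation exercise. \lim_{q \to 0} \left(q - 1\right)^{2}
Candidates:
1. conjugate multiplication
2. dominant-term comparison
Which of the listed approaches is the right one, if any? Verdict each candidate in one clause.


Method: no special technique — the function is continuous at 0; evaluation is itself the limit, no machinery required.
- conjugate multiplication — no divergent radical difference is present for a conjugate pair to cancel.
- dominant-term comparison: this limit is not decided by comparing polynomial growth at infinity.


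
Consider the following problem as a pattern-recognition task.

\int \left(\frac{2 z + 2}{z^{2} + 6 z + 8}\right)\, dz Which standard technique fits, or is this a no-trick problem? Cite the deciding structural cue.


Best approach: partial fractions — rational integrand, reducible denominator z^{2} + 6 z + 8: decompose first, integrate second.


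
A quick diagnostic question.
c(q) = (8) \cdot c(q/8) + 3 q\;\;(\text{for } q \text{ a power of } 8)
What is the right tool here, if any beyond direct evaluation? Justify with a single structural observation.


Best approach: the master substitution — the argument contracts 8-fold per step: reindex q exponentially and solve the linear recurrence in the new index.


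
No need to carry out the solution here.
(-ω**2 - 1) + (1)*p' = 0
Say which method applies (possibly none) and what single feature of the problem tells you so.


Technique: no special technique — the slope is a function of ω alone, so integrate both sides directly.


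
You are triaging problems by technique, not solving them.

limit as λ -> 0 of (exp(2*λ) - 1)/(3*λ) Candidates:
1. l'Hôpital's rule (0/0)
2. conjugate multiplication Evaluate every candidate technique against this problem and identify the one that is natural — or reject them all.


Diagnosis: l'Hôpital's rule (0/0) — substituting 0 gives 0 over 0; differentiate top and bottom once and re-evaluate. A local series expansion at the point resolves it as well; the rule is the packaged version of that step.
- l'Hôpital's rule (0/0): applicable, and directly so.
- conjugate multiplication: there is no infinity-minus-infinity radical difference to rationalize.


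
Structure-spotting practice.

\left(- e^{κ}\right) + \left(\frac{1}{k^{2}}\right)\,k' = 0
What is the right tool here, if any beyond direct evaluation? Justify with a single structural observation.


Verdict: separation of variables — a product of single-variable factors, e^{κ} and k^{2} — the textbook separable form. The equation is exact as it stands too — a potential function exists — though separation reads the split structure directly.


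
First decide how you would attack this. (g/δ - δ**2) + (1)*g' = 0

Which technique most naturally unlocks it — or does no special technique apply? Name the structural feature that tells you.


Best approach: a linear integrating factor — linear in the unknown with genuine forcing: multiply through by the exponential of the integrated coefficient and the left side closes into one derivative.


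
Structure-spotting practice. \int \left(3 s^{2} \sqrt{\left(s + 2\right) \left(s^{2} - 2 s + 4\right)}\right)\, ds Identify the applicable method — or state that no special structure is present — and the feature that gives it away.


Best approach: u-substitution — differentiating the inner expression \left(s + 2\right) \left(s^{2} - 2 s + 4\right) produces the factor 3 s^{2} up to a constant multiple, so substituting u = \left(s + 2\right) \left(s^{2} - 2 s + 4\right) reduces everything to a one-variable integral in u.


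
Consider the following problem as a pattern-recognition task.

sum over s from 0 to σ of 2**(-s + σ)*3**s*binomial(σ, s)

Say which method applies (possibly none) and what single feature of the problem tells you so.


Method: the binomial theorem — the summand is term s of a binomial expansion in 3 and 2; the whole sum is a single power.


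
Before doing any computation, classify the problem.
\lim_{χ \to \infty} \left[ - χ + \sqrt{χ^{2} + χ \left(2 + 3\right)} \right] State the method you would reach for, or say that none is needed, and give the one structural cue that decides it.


Diagnosis: conjugate multiplication — turning the difference into a conjugate-rationalized ratio makes the limit readable.


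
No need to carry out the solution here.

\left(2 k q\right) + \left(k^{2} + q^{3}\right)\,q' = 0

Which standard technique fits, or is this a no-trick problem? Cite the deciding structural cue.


Technique: the exact-equation method — the compatibility test passes: the q-derivative of 2 k q matches the k-derivative of k^{2} + q^{3}, so integrate a potential.


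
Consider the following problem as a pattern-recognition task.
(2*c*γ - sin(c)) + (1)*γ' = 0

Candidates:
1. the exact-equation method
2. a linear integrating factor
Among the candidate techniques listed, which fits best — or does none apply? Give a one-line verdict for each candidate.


Technique: a linear integrating factor — γ appears only to the first power with coefficient 2*c — the classic integrating-factor setup.
- the exact-equation method: exactness fails on the nose — the mixed partials do not match.
- a linear integrating factor: a fit — the right tool for this form.


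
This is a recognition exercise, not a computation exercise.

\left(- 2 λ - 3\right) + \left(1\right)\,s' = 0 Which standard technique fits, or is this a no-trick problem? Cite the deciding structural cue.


Best approach: no special technique — solved for the derivative, s never appears on the right — this is a direct integration in λ, not a differential-equations problem at heart.


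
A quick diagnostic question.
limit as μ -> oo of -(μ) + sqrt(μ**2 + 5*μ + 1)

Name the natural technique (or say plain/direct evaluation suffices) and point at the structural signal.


Diagnosis: conjugate multiplication — infinity minus infinity with a radical in play — multiply by the conjugate so the divergences of sqrt(μ**2 + 5*μ + 1) and μ annihilate.


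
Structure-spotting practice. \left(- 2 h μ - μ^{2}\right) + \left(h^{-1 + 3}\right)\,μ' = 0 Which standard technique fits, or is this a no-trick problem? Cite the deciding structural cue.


Method: the homogeneous substitution — the slope's numerator and denominator share total degree; set v = μ/h and the equation drops to separable form. A Bernoulli rewrite works here as the equation stands — the homogeneous substitution is the more immediate reading.


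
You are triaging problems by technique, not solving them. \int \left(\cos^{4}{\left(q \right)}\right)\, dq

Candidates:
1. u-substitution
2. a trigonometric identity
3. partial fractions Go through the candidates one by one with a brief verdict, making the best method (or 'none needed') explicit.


Diagnosis: a trigonometric identity — \cos^{4}{\left(q \right)} is an even power — the power-reduction identity rewrites it into first-degree cosines.
- u-substitution — no subexpression of the integrand pairs with its own derivative as a factor — individual terms may offer their own substitutions, but any change of variable covering the whole integral would have to be constructed from outside the expression.
- a trigonometric identity: applies; the problem has the shape this method handles.
- partial fractions — the expression is not a ratio of polynomials that decomposes further.


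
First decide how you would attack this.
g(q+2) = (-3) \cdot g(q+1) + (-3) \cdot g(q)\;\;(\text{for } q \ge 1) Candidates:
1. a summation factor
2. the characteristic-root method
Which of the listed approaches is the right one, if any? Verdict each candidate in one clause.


Best approach: the characteristic-root method — the recurrence is linear and homogeneous with constant coefficients, so the ansatz r^q turns it into a polynomial equation for r.
- a summation factor: the recurrence reaches back more than one step, outside the first-order family a summation factor normalizes.
- the characteristic-root method — a fit — the right tool for this form.


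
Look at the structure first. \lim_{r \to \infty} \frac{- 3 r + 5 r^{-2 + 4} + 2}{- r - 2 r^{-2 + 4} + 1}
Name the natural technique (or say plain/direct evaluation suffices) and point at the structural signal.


Technique: dominant-term comparison — at large r only the top-degree terms survive; compare the leading terms and the limit falls out. l'Hôpital's at-infinity variant applies to the expression viewed as a single quotient; the leading-term comparison is the direct route.


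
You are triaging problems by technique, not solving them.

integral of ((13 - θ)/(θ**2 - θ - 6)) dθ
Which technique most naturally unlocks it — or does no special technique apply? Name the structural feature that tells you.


Technique: partial fractions — θ**2 - θ - 6 splits into linear pieces, so the quotient is a sum of simple fractions — decompose before integrating.


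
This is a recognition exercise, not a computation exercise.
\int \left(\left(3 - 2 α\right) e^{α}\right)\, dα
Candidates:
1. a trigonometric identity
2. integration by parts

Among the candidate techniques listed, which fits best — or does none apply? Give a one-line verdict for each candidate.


Verdict: integration by parts — a polynomial 3 - 2 α against the kernel e^{α} is the signature bounded-ladder case for integration by parts.
- a trigonometric identity: there is no trigonometric structure at all — the integrand carries no sine or cosine to rewrite.
- integration by parts: yes — fits the structure here.


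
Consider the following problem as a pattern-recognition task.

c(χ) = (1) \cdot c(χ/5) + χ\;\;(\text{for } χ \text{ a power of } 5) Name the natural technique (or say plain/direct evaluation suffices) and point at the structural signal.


Method: the master substitution — the argument shrinks by the factor 5, so measure the index on a logarithmic scale and the recursion becomes a shift.


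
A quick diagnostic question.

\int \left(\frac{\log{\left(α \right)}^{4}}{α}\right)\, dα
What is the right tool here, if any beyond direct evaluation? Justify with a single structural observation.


Diagnosis: u-substitution — the only nontrivial dependence routes through \log{\left(α \right)}, whose derivative supplies the leftover factor up to a constant multiple — u = \log{\left(α \right)} flattens it.


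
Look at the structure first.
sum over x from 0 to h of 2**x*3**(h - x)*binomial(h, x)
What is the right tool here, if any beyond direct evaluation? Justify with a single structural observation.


Method: the binomial theorem — binomial(h, x) weighting matched powers of 2 and 3 is the expanded form of (2 + 3)^h — fold it back up.


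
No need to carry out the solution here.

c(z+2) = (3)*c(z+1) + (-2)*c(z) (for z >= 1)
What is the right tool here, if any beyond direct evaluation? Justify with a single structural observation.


Technique: the characteristic-root method — linear, homogeneous, constant coefficients: solutions of the form r^z exist — find the roots of the characteristic polynomial.


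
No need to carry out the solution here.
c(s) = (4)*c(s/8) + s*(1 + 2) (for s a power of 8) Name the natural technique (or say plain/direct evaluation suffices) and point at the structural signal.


Technique: the master substitution — the argument shrinks by the factor 8, so measure the index on a logarithmic scale and the recursion becomes a shift.


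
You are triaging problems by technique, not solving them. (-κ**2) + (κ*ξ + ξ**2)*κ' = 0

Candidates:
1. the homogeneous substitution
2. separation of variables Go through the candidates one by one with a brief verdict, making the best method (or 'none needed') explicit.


Verdict: the homogeneous substitution — scaling ξ and κ together leaves the slope fixed — it depends only on κ/ξ, so substitute the ratio. With the right rearrangement (exchanging the roles of the variables where needed), this also fits a Bernoulli template; the homogeneous substitution reads the structure directly.
- the homogeneous substitution: applicable, and directly so.
- separation of variables — the two dependences are entangled, not a clean product of one-variable pieces.


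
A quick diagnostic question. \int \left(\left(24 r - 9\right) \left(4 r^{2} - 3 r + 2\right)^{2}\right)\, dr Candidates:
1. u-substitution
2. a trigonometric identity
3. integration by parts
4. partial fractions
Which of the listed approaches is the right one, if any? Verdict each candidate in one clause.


Diagnosis: u-substitution — read it as f(4 r^{2} - 3 r + 2) times a constant multiple of d(4 r^{2} - 3 r + 2): one substitution, u = 4 r^{2} - 3 r + 2, finishes it. A patient expand-and-integrate also lands it; recognizing the inner expression is the shortcut.
- u-substitution: yes — fits the structure here.
- a trigonometric identity — there is no trigonometric structure at all — the integrand carries no sine or cosine to rewrite.
- integration by parts — parts would only shuffle a directly integrable integrand.
- partial fractions: there is no rational-function structure to decompose.


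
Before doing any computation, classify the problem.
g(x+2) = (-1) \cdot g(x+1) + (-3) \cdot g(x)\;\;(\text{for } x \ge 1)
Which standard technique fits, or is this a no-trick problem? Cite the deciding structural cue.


Method: the characteristic-root method — every coefficient is a fixed number and the forcing is zero — substitute r^x and read off the root equation.


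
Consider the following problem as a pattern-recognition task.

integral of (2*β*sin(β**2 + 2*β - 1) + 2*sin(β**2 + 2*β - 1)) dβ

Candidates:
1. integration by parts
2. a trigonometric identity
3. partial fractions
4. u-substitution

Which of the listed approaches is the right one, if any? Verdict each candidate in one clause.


Verdict: u-substitution — collected, the integrand has one factor that is, up to a constant, the derivative of an inner expression the rest depends on — substitute for that inner expression.
- integration by parts — the non-polynomial partner is not one of the parts kernels — exp, sine, or cosine with a degree-1 argument, or a logarithm.
- a trigonometric identity — the trigonometric factor has no even power to reduce and no cross-frequency product to convert — the standard power-reduction and product-to-sum identities do not engage it.
- partial fractions: the expression is not a ratio of polynomials that decomposes further.
- u-substitution: yes — fits the structure here.


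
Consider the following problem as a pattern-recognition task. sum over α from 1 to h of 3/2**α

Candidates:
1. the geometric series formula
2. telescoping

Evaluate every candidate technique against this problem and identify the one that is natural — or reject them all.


Diagnosis: the geometric series formula — consecutive terms stand in a fixed index-free ratio — the geometric sum formula closes it.
- the geometric series formula: applicable, and directly so.
- telescoping: the summand is not presented as a shifted difference — a telescoping rewrite may exist, but the displayed structure does not offer one.


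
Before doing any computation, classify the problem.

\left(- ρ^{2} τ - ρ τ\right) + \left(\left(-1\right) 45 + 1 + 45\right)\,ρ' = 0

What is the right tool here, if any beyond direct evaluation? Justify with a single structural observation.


Method: separation of variables — one side of the product carries the independent variable, the other the unknown — the textbook separation shape. Rearranged, this also fits the Bernoulli template directly; separation reads the product structure as given.


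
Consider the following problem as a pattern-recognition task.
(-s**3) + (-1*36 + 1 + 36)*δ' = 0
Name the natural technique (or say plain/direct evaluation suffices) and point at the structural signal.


Diagnosis: no special technique — solved for the derivative, δ never appears on the right — this is a direct integration in s, not a differential-equations problem at heart.


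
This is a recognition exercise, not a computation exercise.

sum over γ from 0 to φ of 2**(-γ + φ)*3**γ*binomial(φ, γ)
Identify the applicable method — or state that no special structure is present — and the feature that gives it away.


Diagnosis: the binomial theorem — the summand is term γ of a binomial expansion in 3 and 2; the whole sum is a single power.
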